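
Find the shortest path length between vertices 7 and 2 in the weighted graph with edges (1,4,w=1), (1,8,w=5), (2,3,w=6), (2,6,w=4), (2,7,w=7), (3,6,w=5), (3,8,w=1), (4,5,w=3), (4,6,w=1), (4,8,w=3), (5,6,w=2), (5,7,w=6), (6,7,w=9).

Step 1: Build adjacency list with weights:
  1: 4(w=1), 8(w=5)
  2: 3(w=6), 6(w=4), 7(w=7)
  3: 2(w=6), 6(w=5), 8(w=1)
  4: 1(w=1), 5(w=3), 6(w=1), 8(w=3)
  5: 4(w=3), 6(w=2), 7(w=6)
  6: 2(w=4), 3(w=5), 4(w=1), 5(w=2), 7(w=9)
  7: 2(w=7), 5(w=6), 6(w=9)
  8: 1(w=5), 3(w=1), 4(w=3)

Step 2: Apply Dijkstra's algorithm from vertex 7:
  Visit vertex 7 (distance=0)
    Update dist[2] = 7
    Update dist[5] = 6
    Update dist[6] = 9
  Visit vertex 5 (distance=6)
    Update dist[4] = 9
    Update dist[6] = 8
  Visit vertex 2 (distance=7)
    Update dist[3] = 13

Step 3: Shortest path: 7 -> 2
Total weight: 7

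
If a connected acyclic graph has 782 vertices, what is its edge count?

A tree on n vertices always has exactly n - 1 edges.
For n = 782: edges = 782 - 1 = 781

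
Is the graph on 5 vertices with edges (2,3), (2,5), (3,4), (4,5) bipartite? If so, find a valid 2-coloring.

Step 1: Attempt 2-coloring using BFS:
  Start at vertex 1, assign color 0
  Start new component at vertex 2, assign color 0
  Color vertex 3 with color 1 (neighbor of 2)
  Color vertex 5 with color 1 (neighbor of 2)
  Color vertex 4 with color 0 (neighbor of 3)

Step 2: 2-coloring succeeded. No conflicts found.
  Set A (color 0): {1, 2, 4}
  Set B (color 1): {3, 5}

The graph is bipartite with partition {1, 2, 4}, {3, 5}.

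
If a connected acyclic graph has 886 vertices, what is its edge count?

A tree on n vertices always has exactly n - 1 edges.
For n = 886: edges = 886 - 1 = 885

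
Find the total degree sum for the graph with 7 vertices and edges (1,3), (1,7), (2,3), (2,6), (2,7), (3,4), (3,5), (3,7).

Step 1: Count edges incident to each vertex:
  deg(1) = 2 (neighbors: 3, 7)
  deg(2) = 3 (neighbors: 3, 6, 7)
  deg(3) = 5 (neighbors: 1, 2, 4, 5, 7)
  deg(4) = 1 (neighbors: 3)
  deg(5) = 1 (neighbors: 3)
  deg(6) = 1 (neighbors: 2)
  deg(7) = 3 (neighbors: 1, 2, 3)

Step 2: Sum all degrees:
  2 + 3 + 5 + 1 + 1 + 1 + 3 = 16

Verification: sum of degrees = 2 * |E| = 2 * 8 = 16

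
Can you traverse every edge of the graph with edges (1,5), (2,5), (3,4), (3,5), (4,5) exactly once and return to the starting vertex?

Step 1: Find the degree of each vertex:
  deg(1) = 1
  deg(2) = 1
  deg(3) = 2
  deg(4) = 2
  deg(5) = 4

Step 2: Count vertices with odd degree:
  Odd-degree vertices: 1, 2 (2 total)

Step 3: Apply Euler's theorem:
  - Eulerian circuit exists iff graph is connected and all vertices have even degree
  - Eulerian path exists iff graph is connected and has 0 or 2 odd-degree vertices

Graph is connected with exactly 2 odd-degree vertices (1, 2).
Eulerian path exists (starting and ending at the odd-degree vertices), but no Eulerian circuit.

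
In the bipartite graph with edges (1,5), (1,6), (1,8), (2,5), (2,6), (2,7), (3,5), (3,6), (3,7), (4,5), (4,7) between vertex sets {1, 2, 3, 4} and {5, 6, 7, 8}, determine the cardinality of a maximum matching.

Step 1: List the neighbors of each left vertex:
  1: 5, 6, 8
  2: 5, 6, 7
  3: 5, 6, 7
  4: 5, 7

Step 2: Greedily match left vertices, then look for augmenting paths:
  Match 1 -- 8
  Match 2 -- 6
  Match 3 -- 7
  Match 4 -- 5
  No augmenting path remains.

Step 3: Verify this is maximum:
  Matching size 4 = min(|L|, |R|) = min(4, 4), which is an upper bound, so this matching is maximum.

Maximum matching: {(1,8), (2,6), (3,7), (4,5)}
Size: 4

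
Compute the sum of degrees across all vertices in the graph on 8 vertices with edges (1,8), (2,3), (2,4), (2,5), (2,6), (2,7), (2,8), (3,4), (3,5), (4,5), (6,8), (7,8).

Step 1: Count edges incident to each vertex:
  deg(1) = 1 (neighbors: 8)
  deg(2) = 6 (neighbors: 3, 4, 5, 6, 7, 8)
  deg(3) = 3 (neighbors: 2, 4, 5)
  deg(4) = 3 (neighbors: 2, 3, 5)
  deg(5) = 3 (neighbors: 2, 3, 4)
  deg(6) = 2 (neighbors: 2, 8)
  deg(7) = 2 (neighbors: 2, 8)
  deg(8) = 4 (neighbors: 1, 2, 6, 7)

Step 2: Sum all degrees:
  1 + 6 + 3 + 3 + 3 + 2 + 2 + 4 = 24

Verification: sum of degrees = 2 * |E| = 2 * 12 = 24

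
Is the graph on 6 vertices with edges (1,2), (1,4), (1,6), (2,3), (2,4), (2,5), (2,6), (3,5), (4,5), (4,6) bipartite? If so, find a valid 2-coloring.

Step 1: Attempt 2-coloring using BFS:
  Start at vertex 1, assign color 0
  Color vertex 2 with color 1 (neighbor of 1)
  Color vertex 4 with color 1 (neighbor of 1)
  Color vertex 6 with color 1 (neighbor of 1)
  Color vertex 3 with color 0 (neighbor of 2)

Step 2: Conflict found! Vertices 2 and 4 are adjacent but have the same color.
This means the graph contains an odd cycle.

The graph is NOT bipartite.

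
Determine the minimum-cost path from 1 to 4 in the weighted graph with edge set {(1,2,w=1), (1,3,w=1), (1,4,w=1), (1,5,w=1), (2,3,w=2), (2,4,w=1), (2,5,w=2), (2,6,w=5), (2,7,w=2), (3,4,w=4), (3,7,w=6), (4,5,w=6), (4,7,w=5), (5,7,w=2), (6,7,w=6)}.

Step 1: Build adjacency list with weights:
  1: 2(w=1), 3(w=1), 4(w=1), 5(w=1)
  2: 1(w=1), 3(w=2), 4(w=1), 5(w=2), 6(w=5), 7(w=2)
  3: 1(w=1), 2(w=2), 4(w=4), 7(w=6)
  4: 1(w=1), 2(w=1), 3(w=4), 5(w=6), 7(w=5)
  5: 1(w=1), 2(w=2), 4(w=6), 7(w=2)
  6: 2(w=5), 7(w=6)
  7: 2(w=2), 3(w=6), 4(w=5), 5(w=2), 6(w=6)

Step 2: Apply Dijkstra's algorithm from vertex 1:
  Visit vertex 1 (distance=0)
    Update dist[2] = 1
    Update dist[3] = 1
    Update dist[4] = 1
    Update dist[5] = 1
  Visit vertex 2 (distance=1)
    Update dist[6] = 6
    Update dist[7] = 3
  Visit vertex 3 (distance=1)
  Visit vertex 4 (distance=1)

Step 3: Shortest path: 1 -> 4
Total weight: 1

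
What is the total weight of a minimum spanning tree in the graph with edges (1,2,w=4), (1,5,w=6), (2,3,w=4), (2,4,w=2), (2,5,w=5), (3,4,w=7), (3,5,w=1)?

Apply Kruskal's algorithm (sort edges by weight, add if no cycle):

Sorted edges by weight:
  (3,5) w=1
  (2,4) w=2
  (1,2) w=4
  (2,3) w=4
  (2,5) w=5
  (1,5) w=6
  (3,4) w=7

Add edge (3,5) w=1 -- no cycle. Running total: 1
Add edge (2,4) w=2 -- no cycle. Running total: 3
Add edge (1,2) w=4 -- no cycle. Running total: 7
Add edge (2,3) w=4 -- no cycle. Running total: 11

MST edges: (3,5,w=1), (2,4,w=2), (1,2,w=4), (2,3,w=4)
Total MST weight: 1 + 2 + 4 + 4 = 11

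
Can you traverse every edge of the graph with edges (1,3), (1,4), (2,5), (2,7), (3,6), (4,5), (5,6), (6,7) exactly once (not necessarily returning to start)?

Step 1: Find the degree of each vertex:
  deg(1) = 2
  deg(2) = 2
  deg(3) = 2
  deg(4) = 2
  deg(5) = 3
  deg(6) = 3
  deg(7) = 2

Step 2: Count vertices with odd degree:
  Odd-degree vertices: 5, 6 (2 total)

Step 3: Apply Euler's theorem:
  - Eulerian circuit exists iff graph is connected and all vertices have even degree
  - Eulerian path exists iff graph is connected and has 0 or 2 odd-degree vertices

Graph is connected with exactly 2 odd-degree vertices (5, 6).
Eulerian path exists (starting and ending at the odd-degree vertices), but no Eulerian circuit.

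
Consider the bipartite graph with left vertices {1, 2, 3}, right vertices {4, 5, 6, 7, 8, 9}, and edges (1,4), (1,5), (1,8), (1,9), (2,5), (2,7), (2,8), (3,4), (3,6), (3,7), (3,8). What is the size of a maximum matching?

Step 1: List the neighbors of each left vertex:
  1: 4, 5, 8, 9
  2: 5, 7, 8
  3: 4, 6, 7, 8

Step 2: Greedily match left vertices, then look for augmenting paths:
  Match 1 -- 4
  Match 2 -- 5
  Match 3 -- 6
  No augmenting path remains.

Step 3: Verify this is maximum:
  Matching size 3 = min(|L|, |R|) = min(3, 6), which is an upper bound, so this matching is maximum.

Maximum matching: {(1,4), (2,5), (3,6)}
Size: 3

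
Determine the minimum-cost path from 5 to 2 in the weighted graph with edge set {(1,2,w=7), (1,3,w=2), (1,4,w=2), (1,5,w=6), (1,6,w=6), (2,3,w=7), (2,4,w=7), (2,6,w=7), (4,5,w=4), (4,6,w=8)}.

Step 1: Build adjacency list with weights:
  1: 2(w=7), 3(w=2), 4(w=2), 5(w=6), 6(w=6)
  2: 1(w=7), 3(w=7), 4(w=7), 6(w=7)
  3: 1(w=2), 2(w=7)
  4: 1(w=2), 2(w=7), 5(w=4), 6(w=8)
  5: 1(w=6), 4(w=4)
  6: 1(w=6), 2(w=7), 4(w=8)

Step 2: Apply Dijkstra's algorithm from vertex 5:
  Visit vertex 5 (distance=0)
    Update dist[1] = 6
    Update dist[4] = 4
  Visit vertex 4 (distance=4)
    Update dist[2] = 11
    Update dist[6] = 12
  Visit vertex 1 (distance=6)
    Update dist[3] = 8
  Visit vertex 3 (distance=8)
  Visit vertex 2 (distance=11)

Step 3: Shortest path: 5 -> 4 -> 2
Total weight: 4 + 7 = 11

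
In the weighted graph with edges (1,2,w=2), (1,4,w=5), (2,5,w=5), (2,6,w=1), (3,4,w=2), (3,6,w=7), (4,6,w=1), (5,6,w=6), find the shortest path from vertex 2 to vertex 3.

Step 1: Build adjacency list with weights:
  1: 2(w=2), 4(w=5)
  2: 1(w=2), 5(w=5), 6(w=1)
  3: 4(w=2), 6(w=7)
  4: 1(w=5), 3(w=2), 6(w=1)
  5: 2(w=5), 6(w=6)
  6: 2(w=1), 3(w=7), 4(w=1), 5(w=6)

Step 2: Apply Dijkstra's algorithm from vertex 2:
  Visit vertex 2 (distance=0)
    Update dist[1] = 2
    Update dist[5] = 5
    Update dist[6] = 1
  Visit vertex 6 (distance=1)
    Update dist[3] = 8
    Update dist[4] = 2
  Visit vertex 1 (distance=2)
  Visit vertex 4 (distance=2)
    Update dist[3] = 4
  Visit vertex 3 (distance=4)

Step 3: Shortest path: 2 -> 6 -> 4 -> 3
Total weight: 1 + 1 + 2 = 4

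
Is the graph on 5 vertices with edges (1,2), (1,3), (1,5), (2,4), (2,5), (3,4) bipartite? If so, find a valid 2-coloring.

Step 1: Attempt 2-coloring using BFS:
  Start at vertex 1, assign color 0
  Color vertex 2 with color 1 (neighbor of 1)
  Color vertex 3 with color 1 (neighbor of 1)
  Color vertex 5 with color 1 (neighbor of 1)
  Color vertex 4 with color 0 (neighbor of 2)

Step 2: Conflict found! Vertices 2 and 5 are adjacent but have the same color.
This means the graph contains an odd cycle.

The graph is NOT bipartite.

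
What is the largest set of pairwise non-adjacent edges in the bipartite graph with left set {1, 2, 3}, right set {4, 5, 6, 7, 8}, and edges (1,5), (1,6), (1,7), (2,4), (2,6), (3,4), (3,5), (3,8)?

Step 1: List the neighbors of each left vertex:
  1: 5, 6, 7
  2: 4, 6
  3: 4, 5, 8

Step 2: Greedily match left vertices, then look for augmenting paths:
  Match 1 -- 5
  Match 2 -- 4
  Match 3 -- 8
  No augmenting path remains.

Step 3: Verify this is maximum:
  Matching size 3 = min(|L|, |R|) = min(3, 5), which is an upper bound, so this matching is maximum.

Maximum matching: {(1,5), (2,4), (3,8)}
Size: 3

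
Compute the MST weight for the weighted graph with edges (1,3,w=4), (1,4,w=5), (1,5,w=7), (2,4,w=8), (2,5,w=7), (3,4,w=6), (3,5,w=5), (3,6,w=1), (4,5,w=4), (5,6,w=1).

Apply Kruskal's algorithm (sort edges by weight, add if no cycle):

Sorted edges by weight:
  (3,6) w=1
  (5,6) w=1
  (1,3) w=4
  (4,5) w=4
  (1,4) w=5
  (3,5) w=5
  (3,4) w=6
  (1,5) w=7
  (2,5) w=7
  (2,4) w=8

Add edge (3,6) w=1 -- no cycle. Running total: 1
Add edge (5,6) w=1 -- no cycle. Running total: 2
Add edge (1,3) w=4 -- no cycle. Running total: 6
Add edge (4,5) w=4 -- no cycle. Running total: 10
Skip edge (1,4) w=5 -- would create cycle
Skip edge (3,5) w=5 -- would create cycle
Skip edge (3,4) w=6 -- would create cycle
Skip edge (1,5) w=7 -- would create cycle
Add edge (2,5) w=7 -- no cycle. Running total: 17

MST edges: (3,6,w=1), (5,6,w=1), (1,3,w=4), (4,5,w=4), (2,5,w=7)
Total MST weight: 1 + 1 + 4 + 4 + 7 = 17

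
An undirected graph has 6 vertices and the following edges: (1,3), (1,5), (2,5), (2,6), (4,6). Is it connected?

Step 1: Build adjacency list from edges:
  1: 3, 5
  2: 5, 6
  3: 1
  4: 6
  5: 1, 2
  6: 2, 4

Step 2: Run BFS/DFS from vertex 1:
  Visited: {1, 3, 5, 2, 6, 4}
  Reached 6 of 6 vertices

Step 3: All 6 vertices reached from vertex 1, so the graph is connected.
Answer: Yes, the graph is connected.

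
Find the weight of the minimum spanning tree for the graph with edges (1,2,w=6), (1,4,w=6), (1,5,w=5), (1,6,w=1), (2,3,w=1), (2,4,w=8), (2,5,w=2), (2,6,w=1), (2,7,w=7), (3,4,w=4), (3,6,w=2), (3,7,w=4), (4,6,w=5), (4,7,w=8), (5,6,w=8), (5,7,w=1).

Apply Kruskal's algorithm (sort edges by weight, add if no cycle):

Sorted edges by weight:
  (1,6) w=1
  (2,3) w=1
  (2,6) w=1
  (5,7) w=1
  (2,5) w=2
  (3,6) w=2
  (3,4) w=4
  (3,7) w=4
  (1,5) w=5
  (4,6) w=5
  (1,2) w=6
  (1,4) w=6
  (2,7) w=7
  (2,4) w=8
  (4,7) w=8
  (5,6) w=8

Add edge (1,6) w=1 -- no cycle. Running total: 1
Add edge (2,3) w=1 -- no cycle. Running total: 2
Add edge (2,6) w=1 -- no cycle. Running total: 3
Add edge (5,7) w=1 -- no cycle. Running total: 4
Add edge (2,5) w=2 -- no cycle. Running total: 6
Skip edge (3,6) w=2 -- would create cycle
Add edge (3,4) w=4 -- no cycle. Running total: 10

MST edges: (1,6,w=1), (2,3,w=1), (2,6,w=1), (5,7,w=1), (2,5,w=2), (3,4,w=4)
Total MST weight: 1 + 1 + 1 + 1 + 2 + 4 = 10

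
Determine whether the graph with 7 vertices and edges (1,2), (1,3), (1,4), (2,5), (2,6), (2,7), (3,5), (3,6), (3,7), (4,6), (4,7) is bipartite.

Step 1: Attempt 2-coloring using BFS:
  Start at vertex 1, assign color 0
  Color vertex 2 with color 1 (neighbor of 1)
  Color vertex 3 with color 1 (neighbor of 1)
  Color vertex 4 with color 1 (neighbor of 1)
  Color vertex 5 with color 0 (neighbor of 2)
  Color vertex 6 with color 0 (neighbor of 2)
  Color vertex 7 with color 0 (neighbor of 2)

Step 2: 2-coloring succeeded. No conflicts found.
  Set A (color 0): {1, 5, 6, 7}
  Set B (color 1): {2, 3, 4}

The graph is bipartite with partition {1, 5, 6, 7}, {2, 3, 4}.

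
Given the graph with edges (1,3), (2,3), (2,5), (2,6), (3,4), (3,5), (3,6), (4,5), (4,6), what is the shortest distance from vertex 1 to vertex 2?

Step 1: Build adjacency list:
  1: 3
  2: 3, 5, 6
  3: 1, 2, 4, 5, 6
  4: 3, 5, 6
  5: 2, 3, 4
  6: 2, 3, 4

Step 2: BFS from vertex 1 to find shortest path to 2:
  vertex 3 reached at distance 1
  vertex 2 reached at distance 2

Step 3: Shortest path: 1 -> 3 -> 2
Path length: 2 edges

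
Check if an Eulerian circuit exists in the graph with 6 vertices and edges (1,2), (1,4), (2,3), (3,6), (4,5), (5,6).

Step 1: Find the degree of each vertex:
  deg(1) = 2
  deg(2) = 2
  deg(3) = 2
  deg(4) = 2
  deg(5) = 2
  deg(6) = 2

Step 2: Count vertices with odd degree:
  All vertices have even degree (0 odd-degree vertices)

Step 3: Apply Euler's theorem:
  - Eulerian circuit exists iff graph is connected and all vertices have even degree
  - Eulerian path exists iff graph is connected and has 0 or 2 odd-degree vertices

Graph is connected with 0 odd-degree vertices.
Both Eulerian circuit and Eulerian path exist.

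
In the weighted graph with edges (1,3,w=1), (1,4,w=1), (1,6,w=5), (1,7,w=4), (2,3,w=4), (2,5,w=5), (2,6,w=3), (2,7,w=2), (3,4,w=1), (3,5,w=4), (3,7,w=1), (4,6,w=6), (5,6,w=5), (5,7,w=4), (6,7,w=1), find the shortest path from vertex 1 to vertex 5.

Step 1: Build adjacency list with weights:
  1: 3(w=1), 4(w=1), 6(w=5), 7(w=4)
  2: 3(w=4), 5(w=5), 6(w=3), 7(w=2)
  3: 1(w=1), 2(w=4), 4(w=1), 5(w=4), 7(w=1)
  4: 1(w=1), 3(w=1), 6(w=6)
  5: 2(w=5), 3(w=4), 6(w=5), 7(w=4)
  6: 1(w=5), 2(w=3), 4(w=6), 5(w=5), 7(w=1)
  7: 1(w=4), 2(w=2), 3(w=1), 5(w=4), 6(w=1)

Step 2: Apply Dijkstra's algorithm from vertex 1:
  Visit vertex 1 (distance=0)
    Update dist[3] = 1
    Update dist[4] = 1
    Update dist[6] = 5
    Update dist[7] = 4
  Visit vertex 3 (distance=1)
    Update dist[2] = 5
    Update dist[5] = 5
    Update dist[7] = 2
  Visit vertex 4 (distance=1)
  Visit vertex 7 (distance=2)
    Update dist[2] = 4
    Update dist[6] = 3
  Visit vertex 6 (distance=3)
  Visit vertex 2 (distance=4)
  Visit vertex 5 (distance=5)

Step 3: Shortest path: 1 -> 3 -> 5
Total weight: 1 + 4 = 5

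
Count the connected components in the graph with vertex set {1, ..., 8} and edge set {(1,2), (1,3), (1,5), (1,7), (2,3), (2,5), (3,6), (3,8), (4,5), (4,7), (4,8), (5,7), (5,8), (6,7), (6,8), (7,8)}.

Step 1: Build adjacency list from edges:
  1: 2, 3, 5, 7
  2: 1, 3, 5
  3: 1, 2, 6, 8
  4: 5, 7, 8
  5: 1, 2, 4, 7, 8
  6: 3, 7, 8
  7: 1, 4, 5, 6, 8
  8: 3, 4, 5, 6, 7

Step 2: Run BFS/DFS from vertex 1:
  Visited: {1, 2, 3, 5, 7, 6, 8, 4}
  Reached 8 of 8 vertices

Step 3: All 8 vertices reached from vertex 1, so the graph is connected.
Number of connected components: 1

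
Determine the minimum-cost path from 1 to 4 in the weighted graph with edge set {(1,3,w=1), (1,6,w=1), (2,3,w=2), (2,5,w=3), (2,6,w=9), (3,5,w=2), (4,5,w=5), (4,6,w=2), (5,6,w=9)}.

Step 1: Build adjacency list with weights:
  1: 3(w=1), 6(w=1)
  2: 3(w=2), 5(w=3), 6(w=9)
  3: 1(w=1), 2(w=2), 5(w=2)
  4: 5(w=5), 6(w=2)
  5: 2(w=3), 3(w=2), 4(w=5), 6(w=9)
  6: 1(w=1), 2(w=9), 4(w=2), 5(w=9)

Step 2: Apply Dijkstra's algorithm from vertex 1:
  Visit vertex 1 (distance=0)
    Update dist[3] = 1
    Update dist[6] = 1
  Visit vertex 3 (distance=1)
    Update dist[2] = 3
    Update dist[5] = 3
  Visit vertex 6 (distance=1)
    Update dist[4] = 3
  Visit vertex 2 (distance=3)
  Visit vertex 4 (distance=3)

Step 3: Shortest path: 1 -> 6 -> 4
Total weight: 1 + 2 = 3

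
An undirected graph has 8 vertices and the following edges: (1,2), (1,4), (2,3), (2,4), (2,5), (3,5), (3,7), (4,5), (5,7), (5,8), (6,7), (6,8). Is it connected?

Step 1: Build adjacency list from edges:
  1: 2, 4
  2: 1, 3, 4, 5
  3: 2, 5, 7
  4: 1, 2, 5
  5: 2, 3, 4, 7, 8
  6: 7, 8
  7: 3, 5, 6
  8: 5, 6

Step 2: Run BFS/DFS from vertex 1:
  Visited: {1, 2, 4, 3, 5, 7, 8, 6}
  Reached 8 of 8 vertices

Step 3: All 8 vertices reached from vertex 1, so the graph is connected.
Answer: Yes, the graph is connected.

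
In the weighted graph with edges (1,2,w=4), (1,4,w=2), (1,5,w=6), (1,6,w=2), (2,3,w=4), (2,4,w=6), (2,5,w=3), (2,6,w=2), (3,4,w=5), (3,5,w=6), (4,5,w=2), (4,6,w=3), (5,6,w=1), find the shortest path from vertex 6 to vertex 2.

Step 1: Build adjacency list with weights:
  1: 2(w=4), 4(w=2), 5(w=6), 6(w=2)
  2: 1(w=4), 3(w=4), 4(w=6), 5(w=3), 6(w=2)
  3: 2(w=4), 4(w=5), 5(w=6)
  4: 1(w=2), 2(w=6), 3(w=5), 5(w=2), 6(w=3)
  5: 1(w=6), 2(w=3), 3(w=6), 4(w=2), 6(w=1)
  6: 1(w=2), 2(w=2), 4(w=3), 5(w=1)

Step 2: Apply Dijkstra's algorithm from vertex 6:
  Visit vertex 6 (distance=0)
    Update dist[1] = 2
    Update dist[2] = 2
    Update dist[4] = 3
    Update dist[5] = 1
  Visit vertex 5 (distance=1)
    Update dist[3] = 7
  Visit vertex 1 (distance=2)
  Visit vertex 2 (distance=2)
    Update dist[3] = 6

Step 3: Shortest path: 6 -> 2
Total weight: 2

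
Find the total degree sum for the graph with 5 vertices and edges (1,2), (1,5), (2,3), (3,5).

Step 1: Count edges incident to each vertex:
  deg(1) = 2 (neighbors: 2, 5)
  deg(2) = 2 (neighbors: 1, 3)
  deg(3) = 2 (neighbors: 2, 5)
  deg(4) = 0 (neighbors: none)
  deg(5) = 2 (neighbors: 1, 3)

Step 2: Sum all degrees:
  2 + 2 + 2 + 0 + 2 = 8

Verification: sum of degrees = 2 * |E| = 2 * 4 = 8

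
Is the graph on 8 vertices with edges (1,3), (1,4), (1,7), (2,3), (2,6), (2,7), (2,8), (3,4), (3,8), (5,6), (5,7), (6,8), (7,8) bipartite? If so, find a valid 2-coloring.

Step 1: Attempt 2-coloring using BFS:
  Start at vertex 1, assign color 0
  Color vertex 3 with color 1 (neighbor of 1)
  Color vertex 4 with color 1 (neighbor of 1)
  Color vertex 7 with color 1 (neighbor of 1)
  Color vertex 2 with color 0 (neighbor of 3)

Step 2: Conflict found! Vertices 3 and 4 are adjacent but have the same color.
This means the graph contains an odd cycle.

The graph is NOT bipartite.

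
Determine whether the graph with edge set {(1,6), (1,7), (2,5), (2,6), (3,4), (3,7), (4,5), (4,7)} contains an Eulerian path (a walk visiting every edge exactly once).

Step 1: Find the degree of each vertex:
  deg(1) = 2
  deg(2) = 2
  deg(3) = 2
  deg(4) = 3
  deg(5) = 2
  deg(6) = 2
  deg(7) = 3

Step 2: Count vertices with odd degree:
  Odd-degree vertices: 4, 7 (2 total)

Step 3: Apply Euler's theorem:
  - Eulerian circuit exists iff graph is connected and all vertices have even degree
  - Eulerian path exists iff graph is connected and has 0 or 2 odd-degree vertices

Graph is connected with exactly 2 odd-degree vertices (4, 7).
Eulerian path exists (starting and ending at the odd-degree vertices), but no Eulerian circuit.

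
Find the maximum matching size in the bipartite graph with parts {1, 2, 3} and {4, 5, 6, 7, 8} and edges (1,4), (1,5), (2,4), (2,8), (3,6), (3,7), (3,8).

Step 1: List the neighbors of each left vertex:
  1: 4, 5
  2: 4, 8
  3: 6, 7, 8

Step 2: Greedily match left vertices, then look for augmenting paths:
  Match 1 -- 4
  Match 2 -- 8
  Match 3 -- 6
  No augmenting path remains.

Step 3: Verify this is maximum:
  Matching size 3 = min(|L|, |R|) = min(3, 5), which is an upper bound, so this matching is maximum.

Maximum matching: {(1,4), (2,8), (3,6)}
Size: 3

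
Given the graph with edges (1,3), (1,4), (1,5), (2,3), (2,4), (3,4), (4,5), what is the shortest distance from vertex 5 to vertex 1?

Step 1: Build adjacency list:
  1: 3, 4, 5
  2: 3, 4
  3: 1, 2, 4
  4: 1, 2, 3, 5
  5: 1, 4

Step 2: BFS from vertex 5 to find shortest path to 1:
  vertex 1 reached at distance 1

Step 3: Shortest path: 5 -> 1
Path length: 1 edge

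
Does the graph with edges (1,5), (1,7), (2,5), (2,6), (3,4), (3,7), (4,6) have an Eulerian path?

Step 1: Find the degree of each vertex:
  deg(1) = 2
  deg(2) = 2
  deg(3) = 2
  deg(4) = 2
  deg(5) = 2
  deg(6) = 2
  deg(7) = 2

Step 2: Count vertices with odd degree:
  All vertices have even degree (0 odd-degree vertices)

Step 3: Apply Euler's theorem:
  - Eulerian circuit exists iff graph is connected and all vertices have even degree
  - Eulerian path exists iff graph is connected and has 0 or 2 odd-degree vertices

Graph is connected with 0 odd-degree vertices.
Both Eulerian circuit and Eulerian path exist.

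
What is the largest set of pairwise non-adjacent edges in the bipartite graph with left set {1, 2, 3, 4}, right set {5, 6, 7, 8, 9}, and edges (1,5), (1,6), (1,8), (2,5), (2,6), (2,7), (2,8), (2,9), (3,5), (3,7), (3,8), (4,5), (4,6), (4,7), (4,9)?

Step 1: List the neighbors of each left vertex:
  1: 5, 6, 8
  2: 5, 6, 7, 8, 9
  3: 5, 7, 8
  4: 5, 6, 7, 9

Step 2: Greedily match left vertices, then look for augmenting paths:
  Match 1 -- 5
  Match 2 -- 6
  Match 3 -- 7
  Match 4 -- 9
  No augmenting path remains.

Step 3: Verify this is maximum:
  Matching size 4 = min(|L|, |R|) = min(4, 5), which is an upper bound, so this matching is maximum.

Maximum matching: {(1,5), (2,6), (3,7), (4,9)}
Size: 4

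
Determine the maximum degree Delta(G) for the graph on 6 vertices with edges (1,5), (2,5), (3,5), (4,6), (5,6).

Step 1: Count edges incident to each vertex:
  deg(1) = 1 (neighbors: 5)
  deg(2) = 1 (neighbors: 5)
  deg(3) = 1 (neighbors: 5)
  deg(4) = 1 (neighbors: 6)
  deg(5) = 4 (neighbors: 1, 2, 3, 6)
  deg(6) = 2 (neighbors: 4, 5)

Step 2: Find maximum:
  max(1, 1, 1, 1, 4, 2) = 4 (vertex 5)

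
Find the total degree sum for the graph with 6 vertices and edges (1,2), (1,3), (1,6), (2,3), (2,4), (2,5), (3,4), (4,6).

Step 1: Count edges incident to each vertex:
  deg(1) = 3 (neighbors: 2, 3, 6)
  deg(2) = 4 (neighbors: 1, 3, 4, 5)
  deg(3) = 3 (neighbors: 1, 2, 4)
  deg(4) = 3 (neighbors: 2, 3, 6)
  deg(5) = 1 (neighbors: 2)
  deg(6) = 2 (neighbors: 1, 4)

Step 2: Sum all degrees:
  3 + 4 + 3 + 3 + 1 + 2 = 16

Verification: sum of degrees = 2 * |E| = 2 * 8 = 16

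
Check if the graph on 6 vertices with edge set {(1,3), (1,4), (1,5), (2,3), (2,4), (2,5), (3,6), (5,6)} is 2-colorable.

Step 1: Attempt 2-coloring using BFS:
  Start at vertex 1, assign color 0
  Color vertex 3 with color 1 (neighbor of 1)
  Color vertex 4 with color 1 (neighbor of 1)
  Color vertex 5 with color 1 (neighbor of 1)
  Color vertex 2 with color 0 (neighbor of 3)
  Color vertex 6 with color 0 (neighbor of 3)

Step 2: 2-coloring succeeded. No conflicts found.
  Set A (color 0): {1, 2, 6}
  Set B (color 1): {3, 4, 5}

The graph is bipartite with partition {1, 2, 6}, {3, 4, 5}.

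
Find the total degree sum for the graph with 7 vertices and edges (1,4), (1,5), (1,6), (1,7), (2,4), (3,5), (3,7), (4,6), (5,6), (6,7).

Step 1: Count edges incident to each vertex:
  deg(1) = 4 (neighbors: 4, 5, 6, 7)
  deg(2) = 1 (neighbors: 4)
  deg(3) = 2 (neighbors: 5, 7)
  deg(4) = 3 (neighbors: 1, 2, 6)
  deg(5) = 3 (neighbors: 1, 3, 6)
  deg(6) = 4 (neighbors: 1, 4, 5, 7)
  deg(7) = 3 (neighbors: 1, 3, 6)

Step 2: Sum all degrees:
  4 + 1 + 2 + 3 + 3 + 4 + 3 = 20

Verification: sum of degrees = 2 * |E| = 2 * 10 = 20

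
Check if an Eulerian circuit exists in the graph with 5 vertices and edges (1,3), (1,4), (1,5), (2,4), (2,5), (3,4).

Step 1: Find the degree of each vertex:
  deg(1) = 3
  deg(2) = 2
  deg(3) = 2
  deg(4) = 3
  deg(5) = 2

Step 2: Count vertices with odd degree:
  Odd-degree vertices: 1, 4 (2 total)

Step 3: Apply Euler's theorem:
  - Eulerian circuit exists iff graph is connected and all vertices have even degree
  - Eulerian path exists iff graph is connected and has 0 or 2 odd-degree vertices

Graph is connected with exactly 2 odd-degree vertices (1, 4).
Eulerian path exists (starting and ending at the odd-degree vertices), but no Eulerian circuit.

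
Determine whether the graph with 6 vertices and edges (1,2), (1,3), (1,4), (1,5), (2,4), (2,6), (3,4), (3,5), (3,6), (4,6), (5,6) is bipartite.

Step 1: Attempt 2-coloring using BFS:
  Start at vertex 1, assign color 0
  Color vertex 2 with color 1 (neighbor of 1)
  Color vertex 3 with color 1 (neighbor of 1)
  Color vertex 4 with color 1 (neighbor of 1)
  Color vertex 5 with color 1 (neighbor of 1)

Step 2: Conflict found! Vertices 2 and 4 are adjacent but have the same color.
This means the graph contains an odd cycle.

The graph is NOT bipartite.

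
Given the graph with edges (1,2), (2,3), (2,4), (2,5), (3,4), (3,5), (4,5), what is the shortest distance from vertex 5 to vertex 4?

Step 1: Build adjacency list:
  1: 2
  2: 1, 3, 4, 5
  3: 2, 4, 5
  4: 2, 3, 5
  5: 2, 3, 4

Step 2: BFS from vertex 5 to find shortest path to 4:
  vertex 2 reached at distance 1
  vertex 3 reached at distance 1
  vertex 4 reached at distance 1

Step 3: Shortest path: 5 -> 4
Path length: 1 edge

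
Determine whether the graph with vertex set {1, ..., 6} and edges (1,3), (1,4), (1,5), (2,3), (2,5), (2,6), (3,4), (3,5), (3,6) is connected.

Step 1: Build adjacency list from edges:
  1: 3, 4, 5
  2: 3, 5, 6
  3: 1, 2, 4, 5, 6
  4: 1, 3
  5: 1, 2, 3
  6: 2, 3

Step 2: Run BFS/DFS from vertex 1:
  Visited: {1, 3, 4, 5, 2, 6}
  Reached 6 of 6 vertices

Step 3: All 6 vertices reached from vertex 1, so the graph is connected.
Answer: Yes, the graph is connected.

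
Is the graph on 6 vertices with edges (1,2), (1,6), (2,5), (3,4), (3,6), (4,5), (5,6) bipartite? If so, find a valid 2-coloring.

Step 1: Attempt 2-coloring using BFS:
  Start at vertex 1, assign color 0
  Color vertex 2 with color 1 (neighbor of 1)
  Color vertex 6 with color 1 (neighbor of 1)
  Color vertex 5 with color 0 (neighbor of 2)
  Color vertex 3 with color 0 (neighbor of 6)
  Color vertex 4 with color 1 (neighbor of 5)

Step 2: 2-coloring succeeded. No conflicts found.
  Set A (color 0): {1, 3, 5}
  Set B (color 1): {2, 4, 6}

The graph is bipartite with partition {1, 3, 5}, {2, 4, 6}.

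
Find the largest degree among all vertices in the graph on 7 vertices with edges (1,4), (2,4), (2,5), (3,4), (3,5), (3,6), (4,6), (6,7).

Step 1: Count edges incident to each vertex:
  deg(1) = 1 (neighbors: 4)
  deg(2) = 2 (neighbors: 4, 5)
  deg(3) = 3 (neighbors: 4, 5, 6)
  deg(4) = 4 (neighbors: 1, 2, 3, 6)
  deg(5) = 2 (neighbors: 2, 3)
  deg(6) = 3 (neighbors: 3, 4, 7)
  deg(7) = 1 (neighbors: 6)

Step 2: Find maximum:
  max(1, 2, 3, 4, 2, 3, 1) = 4 (vertex 4)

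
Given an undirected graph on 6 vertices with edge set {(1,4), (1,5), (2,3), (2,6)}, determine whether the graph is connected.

Step 1: Build adjacency list from edges:
  1: 4, 5
  2: 3, 6
  3: 2
  4: 1
  5: 1
  6: 2

Step 2: Run BFS/DFS from vertex 1:
  Visited: {1, 4, 5}
  Reached 3 of 6 vertices

Step 3: Only 3 of 6 vertices reached. Graph is disconnected.
Connected components: {1, 4, 5}, {2, 3, 6}
Answer: No, the graph is not connected (2 components).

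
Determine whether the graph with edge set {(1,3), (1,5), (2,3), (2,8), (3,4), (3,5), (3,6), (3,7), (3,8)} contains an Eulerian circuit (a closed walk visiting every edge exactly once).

Step 1: Find the degree of each vertex:
  deg(1) = 2
  deg(2) = 2
  deg(3) = 7
  deg(4) = 1
  deg(5) = 2
  deg(6) = 1
  deg(7) = 1
  deg(8) = 2

Step 2: Count vertices with odd degree:
  Odd-degree vertices: 3, 4, 6, 7 (4 total)

Step 3: Apply Euler's theorem:
  - Eulerian circuit exists iff graph is connected and all vertices have even degree
  - Eulerian path exists iff graph is connected and has 0 or 2 odd-degree vertices

Graph has 4 odd-degree vertices (need 0 or 2).
Neither Eulerian path nor Eulerian circuit exists.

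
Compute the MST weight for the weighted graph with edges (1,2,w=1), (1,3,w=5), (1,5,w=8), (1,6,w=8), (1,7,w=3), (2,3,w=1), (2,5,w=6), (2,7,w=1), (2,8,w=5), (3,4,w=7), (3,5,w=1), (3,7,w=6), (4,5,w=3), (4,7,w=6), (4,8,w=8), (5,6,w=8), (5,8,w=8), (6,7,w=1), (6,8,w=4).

Apply Kruskal's algorithm (sort edges by weight, add if no cycle):

Sorted edges by weight:
  (1,2) w=1
  (2,7) w=1
  (2,3) w=1
  (3,5) w=1
  (6,7) w=1
  (1,7) w=3
  (4,5) w=3
  (6,8) w=4
  (1,3) w=5
  (2,8) w=5
  (2,5) w=6
  (3,7) w=6
  (4,7) w=6
  (3,4) w=7
  (1,5) w=8
  (1,6) w=8
  (4,8) w=8
  (5,8) w=8
  (5,6) w=8

Add edge (1,2) w=1 -- no cycle. Running total: 1
Add edge (2,7) w=1 -- no cycle. Running total: 2
Add edge (2,3) w=1 -- no cycle. Running total: 3
Add edge (3,5) w=1 -- no cycle. Running total: 4
Add edge (6,7) w=1 -- no cycle. Running total: 5
Skip edge (1,7) w=3 -- would create cycle
Add edge (4,5) w=3 -- no cycle. Running total: 8
Add edge (6,8) w=4 -- no cycle. Running total: 12

MST edges: (1,2,w=1), (2,7,w=1), (2,3,w=1), (3,5,w=1), (6,7,w=1), (4,5,w=3), (6,8,w=4)
Total MST weight: 1 + 1 + 1 + 1 + 1 + 3 + 4 = 12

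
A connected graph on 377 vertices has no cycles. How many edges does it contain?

A tree on n vertices always has exactly n - 1 edges.
For n = 377: edges = 377 - 1 = 376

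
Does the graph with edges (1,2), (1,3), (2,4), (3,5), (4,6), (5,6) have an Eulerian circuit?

Step 1: Find the degree of each vertex:
  deg(1) = 2
  deg(2) = 2
  deg(3) = 2
  deg(4) = 2
  deg(5) = 2
  deg(6) = 2

Step 2: Count vertices with odd degree:
  All vertices have even degree (0 odd-degree vertices)

Step 3: Apply Euler's theorem:
  - Eulerian circuit exists iff graph is connected and all vertices have even degree
  - Eulerian path exists iff graph is connected and has 0 or 2 odd-degree vertices

Graph is connected with 0 odd-degree vertices.
Both Eulerian circuit and Eulerian path exist.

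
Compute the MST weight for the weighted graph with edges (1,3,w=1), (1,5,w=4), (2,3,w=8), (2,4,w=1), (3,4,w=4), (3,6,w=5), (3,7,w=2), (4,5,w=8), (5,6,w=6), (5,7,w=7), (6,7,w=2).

Apply Kruskal's algorithm (sort edges by weight, add if no cycle):

Sorted edges by weight:
  (1,3) w=1
  (2,4) w=1
  (3,7) w=2
  (6,7) w=2
  (1,5) w=4
  (3,4) w=4
  (3,6) w=5
  (5,6) w=6
  (5,7) w=7
  (2,3) w=8
  (4,5) w=8

Add edge (1,3) w=1 -- no cycle. Running total: 1
Add edge (2,4) w=1 -- no cycle. Running total: 2
Add edge (3,7) w=2 -- no cycle. Running total: 4
Add edge (6,7) w=2 -- no cycle. Running total: 6
Add edge (1,5) w=4 -- no cycle. Running total: 10
Add edge (3,4) w=4 -- no cycle. Running total: 14

MST edges: (1,3,w=1), (2,4,w=1), (3,7,w=2), (6,7,w=2), (1,5,w=4), (3,4,w=4)
Total MST weight: 1 + 1 + 2 + 2 + 4 + 4 = 14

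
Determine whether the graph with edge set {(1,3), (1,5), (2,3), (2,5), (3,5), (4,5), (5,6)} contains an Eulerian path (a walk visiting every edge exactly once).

Step 1: Find the degree of each vertex:
  deg(1) = 2
  deg(2) = 2
  deg(3) = 3
  deg(4) = 1
  deg(5) = 5
  deg(6) = 1

Step 2: Count vertices with odd degree:
  Odd-degree vertices: 3, 4, 5, 6 (4 total)

Step 3: Apply Euler's theorem:
  - Eulerian circuit exists iff graph is connected and all vertices have even degree
  - Eulerian path exists iff graph is connected and has 0 or 2 odd-degree vertices

Graph has 4 odd-degree vertices (need 0 or 2).
Neither Eulerian path nor Eulerian circuit exists.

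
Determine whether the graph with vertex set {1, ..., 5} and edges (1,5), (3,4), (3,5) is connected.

Step 1: Build adjacency list from edges:
  1: 5
  2: (none)
  3: 4, 5
  4: 3
  5: 1, 3

Step 2: Run BFS/DFS from vertex 1:
  Visited: {1, 5, 3, 4}
  Reached 4 of 5 vertices

Step 3: Only 4 of 5 vertices reached. Graph is disconnected.
Connected components: {1, 3, 4, 5}, {2}
Answer: No, the graph is not connected (2 components).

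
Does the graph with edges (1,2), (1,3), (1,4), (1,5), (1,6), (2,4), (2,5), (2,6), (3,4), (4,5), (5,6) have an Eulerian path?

Step 1: Find the degree of each vertex:
  deg(1) = 5
  deg(2) = 4
  deg(3) = 2
  deg(4) = 4
  deg(5) = 4
  deg(6) = 3

Step 2: Count vertices with odd degree:
  Odd-degree vertices: 1, 6 (2 total)

Step 3: Apply Euler's theorem:
  - Eulerian circuit exists iff graph is connected and all vertices have even degree
  - Eulerian path exists iff graph is connected and has 0 or 2 odd-degree vertices

Graph is connected with exactly 2 odd-degree vertices (1, 6).
Eulerian path exists (starting and ending at the odd-degree vertices), but no Eulerian circuit.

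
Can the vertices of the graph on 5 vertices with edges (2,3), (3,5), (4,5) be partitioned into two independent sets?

Step 1: Attempt 2-coloring using BFS:
  Start at vertex 1, assign color 0
  Start new component at vertex 2, assign color 0
  Color vertex 3 with color 1 (neighbor of 2)
  Color vertex 5 with color 0 (neighbor of 3)
  Color vertex 4 with color 1 (neighbor of 5)

Step 2: 2-coloring succeeded. No conflicts found.
  Set A (color 0): {1, 2, 5}
  Set B (color 1): {3, 4}

The graph is bipartite with partition {1, 2, 5}, {3, 4}.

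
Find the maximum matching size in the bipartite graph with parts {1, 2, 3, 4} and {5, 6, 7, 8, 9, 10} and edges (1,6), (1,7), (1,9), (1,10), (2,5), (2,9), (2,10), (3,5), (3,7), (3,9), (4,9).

Step 1: List the neighbors of each left vertex:
  1: 6, 7, 9, 10
  2: 5, 9, 10
  3: 5, 7, 9
  4: 9

Step 2: Greedily match left vertices, then look for augmenting paths:
  Match 1 -- 6
  Match 2 -- 5
  Match 3 -- 7
  Match 4 -- 9
  No augmenting path remains.

Step 3: Verify this is maximum:
  Matching size 4 = min(|L|, |R|) = min(4, 6), which is an upper bound, so this matching is maximum.

Maximum matching: {(1,6), (2,5), (3,7), (4,9)}
Size: 4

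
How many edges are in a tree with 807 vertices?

A tree on n vertices always has exactly n - 1 edges.
For n = 807: edges = 807 - 1 = 806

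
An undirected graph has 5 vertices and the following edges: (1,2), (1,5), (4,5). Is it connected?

Step 1: Build adjacency list from edges:
  1: 2, 5
  2: 1
  3: (none)
  4: 5
  5: 1, 4

Step 2: Run BFS/DFS from vertex 1:
  Visited: {1, 2, 5, 4}
  Reached 4 of 5 vertices

Step 3: Only 4 of 5 vertices reached. Graph is disconnected.
Connected components: {1, 2, 4, 5}, {3}
Answer: No, the graph is not connected (2 components).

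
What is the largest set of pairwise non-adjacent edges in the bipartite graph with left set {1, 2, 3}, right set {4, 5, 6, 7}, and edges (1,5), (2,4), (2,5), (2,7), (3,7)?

Step 1: List the neighbors of each left vertex:
  1: 5
  2: 4, 5, 7
  3: 7

Step 2: Greedily match left vertices, then look for augmenting paths:
  Match 1 -- 5
  Match 2 -- 4
  Match 3 -- 7
  No augmenting path remains.

Step 3: Verify this is maximum:
  Matching size 3 = min(|L|, |R|) = min(3, 4), which is an upper bound, so this matching is maximum.

Maximum matching: {(1,5), (2,4), (3,7)}
Size: 3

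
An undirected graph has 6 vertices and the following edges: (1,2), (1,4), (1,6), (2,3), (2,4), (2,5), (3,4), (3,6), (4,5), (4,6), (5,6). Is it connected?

Step 1: Build adjacency list from edges:
  1: 2, 4, 6
  2: 1, 3, 4, 5
  3: 2, 4, 6
  4: 1, 2, 3, 5, 6
  5: 2, 4, 6
  6: 1, 3, 4, 5

Step 2: Run BFS/DFS from vertex 1:
  Visited: {1, 2, 4, 6, 3, 5}
  Reached 6 of 6 vertices

Step 3: All 6 vertices reached from vertex 1, so the graph is connected.
Answer: Yes, the graph is connected.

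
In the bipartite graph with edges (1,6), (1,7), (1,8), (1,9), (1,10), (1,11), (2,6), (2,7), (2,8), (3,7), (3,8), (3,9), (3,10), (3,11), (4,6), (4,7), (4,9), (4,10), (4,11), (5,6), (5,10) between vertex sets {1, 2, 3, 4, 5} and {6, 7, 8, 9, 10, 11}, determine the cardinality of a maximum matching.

Step 1: List the neighbors of each left vertex:
  1: 6, 7, 8, 9, 10, 11
  2: 6, 7, 8
  3: 7, 8, 9, 10, 11
  4: 6, 7, 9, 10, 11
  5: 6, 10

Step 2: Greedily match left vertices, then look for augmenting paths:
  Match 1 -- 6
  Match 2 -- 7
  Match 3 -- 8
  Match 4 -- 9
  Match 5 -- 10
  No augmenting path remains.

Step 3: Verify this is maximum:
  Matching size 5 = min(|L|, |R|) = min(5, 6), which is an upper bound, so this matching is maximum.

Maximum matching: {(1,6), (2,7), (3,8), (4,9), (5,10)}
Size: 5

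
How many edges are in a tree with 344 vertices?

A tree on n vertices always has exactly n - 1 edges.
For n = 344: edges = 344 - 1 = 343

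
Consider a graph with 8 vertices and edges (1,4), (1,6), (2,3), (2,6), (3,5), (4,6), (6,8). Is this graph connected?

Step 1: Build adjacency list from edges:
  1: 4, 6
  2: 3, 6
  3: 2, 5
  4: 1, 6
  5: 3
  6: 1, 2, 4, 8
  7: (none)
  8: 6

Step 2: Run BFS/DFS from vertex 1:
  Visited: {1, 4, 6, 2, 8, 3, 5}
  Reached 7 of 8 vertices

Step 3: Only 7 of 8 vertices reached. Graph is disconnected.
Connected components: {1, 2, 3, 4, 5, 6, 8}, {7}
Answer: No, the graph is not connected (2 components).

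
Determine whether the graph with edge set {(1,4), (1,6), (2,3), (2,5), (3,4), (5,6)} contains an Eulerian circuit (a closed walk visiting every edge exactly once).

Step 1: Find the degree of each vertex:
  deg(1) = 2
  deg(2) = 2
  deg(3) = 2
  deg(4) = 2
  deg(5) = 2
  deg(6) = 2

Step 2: Count vertices with odd degree:
  All vertices have even degree (0 odd-degree vertices)

Step 3: Apply Euler's theorem:
  - Eulerian circuit exists iff graph is connected and all vertices have even degree
  - Eulerian path exists iff graph is connected and has 0 or 2 odd-degree vertices

Graph is connected with 0 odd-degree vertices.
Both Eulerian circuit and Eulerian path exist.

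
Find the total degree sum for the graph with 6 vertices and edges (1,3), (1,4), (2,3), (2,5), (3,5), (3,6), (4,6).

Step 1: Count edges incident to each vertex:
  deg(1) = 2 (neighbors: 3, 4)
  deg(2) = 2 (neighbors: 3, 5)
  deg(3) = 4 (neighbors: 1, 2, 5, 6)
  deg(4) = 2 (neighbors: 1, 6)
  deg(5) = 2 (neighbors: 2, 3)
  deg(6) = 2 (neighbors: 3, 4)

Step 2: Sum all degrees:
  2 + 2 + 4 + 2 + 2 + 2 = 14

Verification: sum of degrees = 2 * |E| = 2 * 7 = 14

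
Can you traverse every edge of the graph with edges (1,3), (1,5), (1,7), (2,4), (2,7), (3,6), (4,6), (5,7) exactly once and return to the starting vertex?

Step 1: Find the degree of each vertex:
  deg(1) = 3
  deg(2) = 2
  deg(3) = 2
  deg(4) = 2
  deg(5) = 2
  deg(6) = 2
  deg(7) = 3

Step 2: Count vertices with odd degree:
  Odd-degree vertices: 1, 7 (2 total)

Step 3: Apply Euler's theorem:
  - Eulerian circuit exists iff graph is connected and all vertices have even degree
  - Eulerian path exists iff graph is connected and has 0 or 2 odd-degree vertices

Graph is connected with exactly 2 odd-degree vertices (1, 7).
Eulerian path exists (starting and ending at the odd-degree vertices), but no Eulerian circuit.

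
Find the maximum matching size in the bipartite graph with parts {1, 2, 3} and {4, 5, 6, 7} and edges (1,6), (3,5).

Step 1: List the neighbors of each left vertex:
  1: 6
  2: (none)
  3: 5

Step 2: Greedily match left vertices, then look for augmenting paths:
  Match 1 -- 6
  Match 3 -- 5
  No augmenting path remains.

Step 3: Verify this is maximum:
  Matching has size 2. The vertex set {1, 3} covers every edge and has size 2; any matching has at most one edge per cover vertex, so 2 is maximum (König's theorem).

Maximum matching: {(1,6), (3,5)}
Size: 2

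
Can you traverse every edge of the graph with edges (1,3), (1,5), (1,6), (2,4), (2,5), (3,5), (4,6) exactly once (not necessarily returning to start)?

Step 1: Find the degree of each vertex:
  deg(1) = 3
  deg(2) = 2
  deg(3) = 2
  deg(4) = 2
  deg(5) = 3
  deg(6) = 2

Step 2: Count vertices with odd degree:
  Odd-degree vertices: 1, 5 (2 total)

Step 3: Apply Euler's theorem:
  - Eulerian circuit exists iff graph is connected and all vertices have even degree
  - Eulerian path exists iff graph is connected and has 0 or 2 odd-degree vertices

Graph is connected with exactly 2 odd-degree vertices (1, 5).
Eulerian path exists (starting and ending at the odd-degree vertices), but no Eulerian circuit.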